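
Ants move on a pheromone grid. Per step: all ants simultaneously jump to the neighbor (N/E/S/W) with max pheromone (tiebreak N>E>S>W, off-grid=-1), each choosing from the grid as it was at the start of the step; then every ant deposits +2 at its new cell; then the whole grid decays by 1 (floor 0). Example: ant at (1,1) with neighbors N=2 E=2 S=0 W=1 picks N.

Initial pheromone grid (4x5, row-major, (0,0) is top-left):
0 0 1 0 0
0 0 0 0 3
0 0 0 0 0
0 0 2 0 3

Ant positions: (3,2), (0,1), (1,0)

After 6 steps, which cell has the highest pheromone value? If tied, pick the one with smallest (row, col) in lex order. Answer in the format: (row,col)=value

Step 1: ant0:(3,2)->N->(2,2) | ant1:(0,1)->E->(0,2) | ant2:(1,0)->N->(0,0)
  grid max=2 at (0,2)
Step 2: ant0:(2,2)->S->(3,2) | ant1:(0,2)->E->(0,3) | ant2:(0,0)->E->(0,1)
  grid max=2 at (3,2)
Step 3: ant0:(3,2)->N->(2,2) | ant1:(0,3)->W->(0,2) | ant2:(0,1)->E->(0,2)
  grid max=4 at (0,2)
Step 4: ant0:(2,2)->S->(3,2) | ant1:(0,2)->E->(0,3) | ant2:(0,2)->E->(0,3)
  grid max=3 at (0,2)
Step 5: ant0:(3,2)->N->(2,2) | ant1:(0,3)->W->(0,2) | ant2:(0,3)->W->(0,2)
  grid max=6 at (0,2)
Step 6: ant0:(2,2)->S->(3,2) | ant1:(0,2)->E->(0,3) | ant2:(0,2)->E->(0,3)
  grid max=5 at (0,2)
Final grid:
  0 0 5 5 0
  0 0 0 0 0
  0 0 0 0 0
  0 0 2 0 0
Max pheromone 5 at (0,2)

Answer: (0,2)=5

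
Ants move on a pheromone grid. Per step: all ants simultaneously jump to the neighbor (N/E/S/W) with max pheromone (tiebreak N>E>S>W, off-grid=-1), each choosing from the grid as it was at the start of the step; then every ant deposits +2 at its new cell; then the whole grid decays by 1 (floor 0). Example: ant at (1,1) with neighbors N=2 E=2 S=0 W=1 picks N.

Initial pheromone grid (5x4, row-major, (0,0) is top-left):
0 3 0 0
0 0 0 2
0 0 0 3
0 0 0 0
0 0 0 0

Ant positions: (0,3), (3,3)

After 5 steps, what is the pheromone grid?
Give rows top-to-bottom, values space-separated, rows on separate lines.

After step 1: ants at (1,3),(2,3)
  0 2 0 0
  0 0 0 3
  0 0 0 4
  0 0 0 0
  0 0 0 0
After step 2: ants at (2,3),(1,3)
  0 1 0 0
  0 0 0 4
  0 0 0 5
  0 0 0 0
  0 0 0 0
After step 3: ants at (1,3),(2,3)
  0 0 0 0
  0 0 0 5
  0 0 0 6
  0 0 0 0
  0 0 0 0
After step 4: ants at (2,3),(1,3)
  0 0 0 0
  0 0 0 6
  0 0 0 7
  0 0 0 0
  0 0 0 0
After step 5: ants at (1,3),(2,3)
  0 0 0 0
  0 0 0 7
  0 0 0 8
  0 0 0 0
  0 0 0 0

0 0 0 0
0 0 0 7
0 0 0 8
0 0 0 0
0 0 0 0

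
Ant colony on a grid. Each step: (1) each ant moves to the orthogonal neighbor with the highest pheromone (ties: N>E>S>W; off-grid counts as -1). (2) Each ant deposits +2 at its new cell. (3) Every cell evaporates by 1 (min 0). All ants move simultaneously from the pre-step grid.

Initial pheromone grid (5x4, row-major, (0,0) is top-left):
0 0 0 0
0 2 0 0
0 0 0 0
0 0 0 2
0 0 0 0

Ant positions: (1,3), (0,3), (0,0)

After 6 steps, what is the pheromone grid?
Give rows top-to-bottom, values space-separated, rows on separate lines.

After step 1: ants at (0,3),(1,3),(0,1)
  0 1 0 1
  0 1 0 1
  0 0 0 0
  0 0 0 1
  0 0 0 0
After step 2: ants at (1,3),(0,3),(1,1)
  0 0 0 2
  0 2 0 2
  0 0 0 0
  0 0 0 0
  0 0 0 0
After step 3: ants at (0,3),(1,3),(0,1)
  0 1 0 3
  0 1 0 3
  0 0 0 0
  0 0 0 0
  0 0 0 0
After step 4: ants at (1,3),(0,3),(1,1)
  0 0 0 4
  0 2 0 4
  0 0 0 0
  0 0 0 0
  0 0 0 0
After step 5: ants at (0,3),(1,3),(0,1)
  0 1 0 5
  0 1 0 5
  0 0 0 0
  0 0 0 0
  0 0 0 0
After step 6: ants at (1,3),(0,3),(1,1)
  0 0 0 6
  0 2 0 6
  0 0 0 0
  0 0 0 0
  0 0 0 0

0 0 0 6
0 2 0 6
0 0 0 0
0 0 0 0
0 0 0 0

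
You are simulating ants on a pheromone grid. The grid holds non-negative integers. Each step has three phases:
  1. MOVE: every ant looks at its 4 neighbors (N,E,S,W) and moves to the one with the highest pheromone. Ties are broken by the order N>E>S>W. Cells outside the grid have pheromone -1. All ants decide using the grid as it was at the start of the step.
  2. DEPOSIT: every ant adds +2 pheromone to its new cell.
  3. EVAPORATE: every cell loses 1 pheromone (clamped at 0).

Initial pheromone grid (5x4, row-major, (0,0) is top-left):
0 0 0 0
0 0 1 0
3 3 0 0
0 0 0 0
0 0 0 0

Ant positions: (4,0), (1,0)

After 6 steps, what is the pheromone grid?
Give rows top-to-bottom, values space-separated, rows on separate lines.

After step 1: ants at (3,0),(2,0)
  0 0 0 0
  0 0 0 0
  4 2 0 0
  1 0 0 0
  0 0 0 0
After step 2: ants at (2,0),(2,1)
  0 0 0 0
  0 0 0 0
  5 3 0 0
  0 0 0 0
  0 0 0 0
After step 3: ants at (2,1),(2,0)
  0 0 0 0
  0 0 0 0
  6 4 0 0
  0 0 0 0
  0 0 0 0
After step 4: ants at (2,0),(2,1)
  0 0 0 0
  0 0 0 0
  7 5 0 0
  0 0 0 0
  0 0 0 0
After step 5: ants at (2,1),(2,0)
  0 0 0 0
  0 0 0 0
  8 6 0 0
  0 0 0 0
  0 0 0 0
After step 6: ants at (2,0),(2,1)
  0 0 0 0
  0 0 0 0
  9 7 0 0
  0 0 0 0
  0 0 0 0

0 0 0 0
0 0 0 0
9 7 0 0
0 0 0 0
0 0 0 0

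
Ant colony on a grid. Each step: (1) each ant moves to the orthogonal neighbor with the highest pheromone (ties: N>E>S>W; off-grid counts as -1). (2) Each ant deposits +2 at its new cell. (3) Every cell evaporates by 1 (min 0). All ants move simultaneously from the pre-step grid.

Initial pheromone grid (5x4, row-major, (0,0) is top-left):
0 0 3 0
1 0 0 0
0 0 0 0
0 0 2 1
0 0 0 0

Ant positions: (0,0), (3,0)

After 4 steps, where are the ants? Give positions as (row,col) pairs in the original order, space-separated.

Step 1: ant0:(0,0)->S->(1,0) | ant1:(3,0)->N->(2,0)
  grid max=2 at (0,2)
Step 2: ant0:(1,0)->S->(2,0) | ant1:(2,0)->N->(1,0)
  grid max=3 at (1,0)
Step 3: ant0:(2,0)->N->(1,0) | ant1:(1,0)->S->(2,0)
  grid max=4 at (1,0)
Step 4: ant0:(1,0)->S->(2,0) | ant1:(2,0)->N->(1,0)
  grid max=5 at (1,0)

(2,0) (1,0)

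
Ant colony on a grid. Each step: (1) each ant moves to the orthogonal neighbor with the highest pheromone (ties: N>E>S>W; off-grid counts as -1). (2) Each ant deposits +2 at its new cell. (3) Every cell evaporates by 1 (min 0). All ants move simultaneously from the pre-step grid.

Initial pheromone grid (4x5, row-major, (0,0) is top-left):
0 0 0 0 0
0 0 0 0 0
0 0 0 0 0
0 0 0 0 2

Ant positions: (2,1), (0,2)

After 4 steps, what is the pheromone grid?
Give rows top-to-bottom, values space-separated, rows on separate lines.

After step 1: ants at (1,1),(0,3)
  0 0 0 1 0
  0 1 0 0 0
  0 0 0 0 0
  0 0 0 0 1
After step 2: ants at (0,1),(0,4)
  0 1 0 0 1
  0 0 0 0 0
  0 0 0 0 0
  0 0 0 0 0
After step 3: ants at (0,2),(1,4)
  0 0 1 0 0
  0 0 0 0 1
  0 0 0 0 0
  0 0 0 0 0
After step 4: ants at (0,3),(0,4)
  0 0 0 1 1
  0 0 0 0 0
  0 0 0 0 0
  0 0 0 0 0

0 0 0 1 1
0 0 0 0 0
0 0 0 0 0
0 0 0 0 0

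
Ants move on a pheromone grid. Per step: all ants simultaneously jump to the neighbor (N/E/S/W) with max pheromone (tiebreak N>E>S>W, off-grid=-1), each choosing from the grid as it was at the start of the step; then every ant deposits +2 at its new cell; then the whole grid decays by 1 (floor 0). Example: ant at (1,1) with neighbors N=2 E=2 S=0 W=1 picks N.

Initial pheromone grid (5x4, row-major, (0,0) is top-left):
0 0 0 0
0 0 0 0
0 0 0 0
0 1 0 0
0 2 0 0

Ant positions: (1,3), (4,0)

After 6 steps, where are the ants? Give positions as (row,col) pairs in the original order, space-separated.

Step 1: ant0:(1,3)->N->(0,3) | ant1:(4,0)->E->(4,1)
  grid max=3 at (4,1)
Step 2: ant0:(0,3)->S->(1,3) | ant1:(4,1)->N->(3,1)
  grid max=2 at (4,1)
Step 3: ant0:(1,3)->N->(0,3) | ant1:(3,1)->S->(4,1)
  grid max=3 at (4,1)
Step 4: ant0:(0,3)->S->(1,3) | ant1:(4,1)->N->(3,1)
  grid max=2 at (4,1)
Step 5: ant0:(1,3)->N->(0,3) | ant1:(3,1)->S->(4,1)
  grid max=3 at (4,1)
Step 6: ant0:(0,3)->S->(1,3) | ant1:(4,1)->N->(3,1)
  grid max=2 at (4,1)

(1,3) (3,1)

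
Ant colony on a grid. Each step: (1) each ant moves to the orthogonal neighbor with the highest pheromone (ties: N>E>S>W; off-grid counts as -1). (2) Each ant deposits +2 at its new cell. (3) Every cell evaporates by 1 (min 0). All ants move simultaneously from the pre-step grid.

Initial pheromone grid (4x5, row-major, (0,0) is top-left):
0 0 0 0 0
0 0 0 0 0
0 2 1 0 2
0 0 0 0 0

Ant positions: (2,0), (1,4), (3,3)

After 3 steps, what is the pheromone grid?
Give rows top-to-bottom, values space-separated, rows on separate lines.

After step 1: ants at (2,1),(2,4),(2,3)
  0 0 0 0 0
  0 0 0 0 0
  0 3 0 1 3
  0 0 0 0 0
After step 2: ants at (1,1),(2,3),(2,4)
  0 0 0 0 0
  0 1 0 0 0
  0 2 0 2 4
  0 0 0 0 0
After step 3: ants at (2,1),(2,4),(2,3)
  0 0 0 0 0
  0 0 0 0 0
  0 3 0 3 5
  0 0 0 0 0

0 0 0 0 0
0 0 0 0 0
0 3 0 3 5
0 0 0 0 0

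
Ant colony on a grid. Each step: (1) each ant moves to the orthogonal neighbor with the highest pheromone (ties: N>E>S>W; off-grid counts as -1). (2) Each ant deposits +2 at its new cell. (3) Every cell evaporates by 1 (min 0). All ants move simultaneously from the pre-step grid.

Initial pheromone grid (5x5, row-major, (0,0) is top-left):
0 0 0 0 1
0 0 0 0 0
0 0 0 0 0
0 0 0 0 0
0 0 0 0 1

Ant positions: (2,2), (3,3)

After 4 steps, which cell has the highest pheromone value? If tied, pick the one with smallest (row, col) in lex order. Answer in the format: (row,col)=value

Answer: (0,4)=3

Derivation:
Step 1: ant0:(2,2)->N->(1,2) | ant1:(3,3)->N->(2,3)
  grid max=1 at (1,2)
Step 2: ant0:(1,2)->N->(0,2) | ant1:(2,3)->N->(1,3)
  grid max=1 at (0,2)
Step 3: ant0:(0,2)->E->(0,3) | ant1:(1,3)->N->(0,3)
  grid max=3 at (0,3)
Step 4: ant0:(0,3)->E->(0,4) | ant1:(0,3)->E->(0,4)
  grid max=3 at (0,4)
Final grid:
  0 0 0 2 3
  0 0 0 0 0
  0 0 0 0 0
  0 0 0 0 0
  0 0 0 0 0
Max pheromone 3 at (0,4)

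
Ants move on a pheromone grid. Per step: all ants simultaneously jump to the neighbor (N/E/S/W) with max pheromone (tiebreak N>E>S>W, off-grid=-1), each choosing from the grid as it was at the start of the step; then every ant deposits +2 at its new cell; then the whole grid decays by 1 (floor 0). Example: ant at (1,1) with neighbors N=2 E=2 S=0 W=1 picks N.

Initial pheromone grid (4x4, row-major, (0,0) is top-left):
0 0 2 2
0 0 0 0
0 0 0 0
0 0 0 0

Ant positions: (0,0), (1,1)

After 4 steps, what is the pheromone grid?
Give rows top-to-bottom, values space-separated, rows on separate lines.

After step 1: ants at (0,1),(0,1)
  0 3 1 1
  0 0 0 0
  0 0 0 0
  0 0 0 0
After step 2: ants at (0,2),(0,2)
  0 2 4 0
  0 0 0 0
  0 0 0 0
  0 0 0 0
After step 3: ants at (0,1),(0,1)
  0 5 3 0
  0 0 0 0
  0 0 0 0
  0 0 0 0
After step 4: ants at (0,2),(0,2)
  0 4 6 0
  0 0 0 0
  0 0 0 0
  0 0 0 0

0 4 6 0
0 0 0 0
0 0 0 0
0 0 0 0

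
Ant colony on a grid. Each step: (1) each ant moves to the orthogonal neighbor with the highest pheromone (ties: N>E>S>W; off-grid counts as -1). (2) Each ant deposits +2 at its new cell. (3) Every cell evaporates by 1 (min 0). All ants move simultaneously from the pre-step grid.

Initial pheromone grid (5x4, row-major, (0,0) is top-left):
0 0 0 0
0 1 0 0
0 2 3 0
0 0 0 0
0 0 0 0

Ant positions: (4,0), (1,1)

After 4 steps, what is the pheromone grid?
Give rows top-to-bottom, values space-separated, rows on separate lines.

After step 1: ants at (3,0),(2,1)
  0 0 0 0
  0 0 0 0
  0 3 2 0
  1 0 0 0
  0 0 0 0
After step 2: ants at (2,0),(2,2)
  0 0 0 0
  0 0 0 0
  1 2 3 0
  0 0 0 0
  0 0 0 0
After step 3: ants at (2,1),(2,1)
  0 0 0 0
  0 0 0 0
  0 5 2 0
  0 0 0 0
  0 0 0 0
After step 4: ants at (2,2),(2,2)
  0 0 0 0
  0 0 0 0
  0 4 5 0
  0 0 0 0
  0 0 0 0

0 0 0 0
0 0 0 0
0 4 5 0
0 0 0 0
0 0 0 0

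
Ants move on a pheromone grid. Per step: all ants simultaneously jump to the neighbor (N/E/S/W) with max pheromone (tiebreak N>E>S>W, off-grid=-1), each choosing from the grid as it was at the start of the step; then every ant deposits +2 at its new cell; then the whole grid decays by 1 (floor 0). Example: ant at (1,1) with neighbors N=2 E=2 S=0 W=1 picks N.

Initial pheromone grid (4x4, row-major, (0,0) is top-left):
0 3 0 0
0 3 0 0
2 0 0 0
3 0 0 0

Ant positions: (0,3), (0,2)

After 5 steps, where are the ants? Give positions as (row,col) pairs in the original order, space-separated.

Step 1: ant0:(0,3)->S->(1,3) | ant1:(0,2)->W->(0,1)
  grid max=4 at (0,1)
Step 2: ant0:(1,3)->N->(0,3) | ant1:(0,1)->S->(1,1)
  grid max=3 at (0,1)
Step 3: ant0:(0,3)->S->(1,3) | ant1:(1,1)->N->(0,1)
  grid max=4 at (0,1)
Step 4: ant0:(1,3)->N->(0,3) | ant1:(0,1)->S->(1,1)
  grid max=3 at (0,1)
Step 5: ant0:(0,3)->S->(1,3) | ant1:(1,1)->N->(0,1)
  grid max=4 at (0,1)

(1,3) (0,1)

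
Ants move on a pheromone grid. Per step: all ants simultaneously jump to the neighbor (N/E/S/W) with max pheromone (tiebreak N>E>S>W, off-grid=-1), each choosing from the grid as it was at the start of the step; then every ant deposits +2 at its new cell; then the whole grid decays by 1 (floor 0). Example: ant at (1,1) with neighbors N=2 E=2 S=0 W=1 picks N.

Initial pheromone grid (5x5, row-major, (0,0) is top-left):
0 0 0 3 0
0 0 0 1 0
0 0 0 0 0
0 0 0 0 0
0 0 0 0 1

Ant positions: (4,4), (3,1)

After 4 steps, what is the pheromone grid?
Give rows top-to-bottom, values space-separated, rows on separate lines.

After step 1: ants at (3,4),(2,1)
  0 0 0 2 0
  0 0 0 0 0
  0 1 0 0 0
  0 0 0 0 1
  0 0 0 0 0
After step 2: ants at (2,4),(1,1)
  0 0 0 1 0
  0 1 0 0 0
  0 0 0 0 1
  0 0 0 0 0
  0 0 0 0 0
After step 3: ants at (1,4),(0,1)
  0 1 0 0 0
  0 0 0 0 1
  0 0 0 0 0
  0 0 0 0 0
  0 0 0 0 0
After step 4: ants at (0,4),(0,2)
  0 0 1 0 1
  0 0 0 0 0
  0 0 0 0 0
  0 0 0 0 0
  0 0 0 0 0

0 0 1 0 1
0 0 0 0 0
0 0 0 0 0
0 0 0 0 0
0 0 0 0 0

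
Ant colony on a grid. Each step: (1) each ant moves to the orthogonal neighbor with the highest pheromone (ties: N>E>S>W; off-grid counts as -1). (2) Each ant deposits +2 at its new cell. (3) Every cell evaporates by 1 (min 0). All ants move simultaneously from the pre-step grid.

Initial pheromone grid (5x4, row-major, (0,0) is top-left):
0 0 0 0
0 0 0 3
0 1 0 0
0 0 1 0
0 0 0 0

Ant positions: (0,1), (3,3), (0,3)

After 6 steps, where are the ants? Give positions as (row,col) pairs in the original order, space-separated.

Step 1: ant0:(0,1)->E->(0,2) | ant1:(3,3)->W->(3,2) | ant2:(0,3)->S->(1,3)
  grid max=4 at (1,3)
Step 2: ant0:(0,2)->E->(0,3) | ant1:(3,2)->N->(2,2) | ant2:(1,3)->N->(0,3)
  grid max=3 at (0,3)
Step 3: ant0:(0,3)->S->(1,3) | ant1:(2,2)->S->(3,2) | ant2:(0,3)->S->(1,3)
  grid max=6 at (1,3)
Step 4: ant0:(1,3)->N->(0,3) | ant1:(3,2)->N->(2,2) | ant2:(1,3)->N->(0,3)
  grid max=5 at (0,3)
Step 5: ant0:(0,3)->S->(1,3) | ant1:(2,2)->S->(3,2) | ant2:(0,3)->S->(1,3)
  grid max=8 at (1,3)
Step 6: ant0:(1,3)->N->(0,3) | ant1:(3,2)->N->(2,2) | ant2:(1,3)->N->(0,3)
  grid max=7 at (0,3)

(0,3) (2,2) (0,3)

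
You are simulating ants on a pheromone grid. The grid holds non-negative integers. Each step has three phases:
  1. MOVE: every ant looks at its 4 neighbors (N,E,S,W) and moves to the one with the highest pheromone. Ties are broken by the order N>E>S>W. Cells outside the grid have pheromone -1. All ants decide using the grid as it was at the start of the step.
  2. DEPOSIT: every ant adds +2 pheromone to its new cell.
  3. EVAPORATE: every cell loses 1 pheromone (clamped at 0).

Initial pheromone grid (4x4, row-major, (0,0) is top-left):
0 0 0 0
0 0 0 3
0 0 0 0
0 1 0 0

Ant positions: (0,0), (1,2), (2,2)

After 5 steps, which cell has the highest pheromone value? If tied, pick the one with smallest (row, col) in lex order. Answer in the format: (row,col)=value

Answer: (1,3)=10

Derivation:
Step 1: ant0:(0,0)->E->(0,1) | ant1:(1,2)->E->(1,3) | ant2:(2,2)->N->(1,2)
  grid max=4 at (1,3)
Step 2: ant0:(0,1)->E->(0,2) | ant1:(1,3)->W->(1,2) | ant2:(1,2)->E->(1,3)
  grid max=5 at (1,3)
Step 3: ant0:(0,2)->S->(1,2) | ant1:(1,2)->E->(1,3) | ant2:(1,3)->W->(1,2)
  grid max=6 at (1,3)
Step 4: ant0:(1,2)->E->(1,3) | ant1:(1,3)->W->(1,2) | ant2:(1,2)->E->(1,3)
  grid max=9 at (1,3)
Step 5: ant0:(1,3)->W->(1,2) | ant1:(1,2)->E->(1,3) | ant2:(1,3)->W->(1,2)
  grid max=10 at (1,3)
Final grid:
  0 0 0 0
  0 0 9 10
  0 0 0 0
  0 0 0 0
Max pheromone 10 at (1,3)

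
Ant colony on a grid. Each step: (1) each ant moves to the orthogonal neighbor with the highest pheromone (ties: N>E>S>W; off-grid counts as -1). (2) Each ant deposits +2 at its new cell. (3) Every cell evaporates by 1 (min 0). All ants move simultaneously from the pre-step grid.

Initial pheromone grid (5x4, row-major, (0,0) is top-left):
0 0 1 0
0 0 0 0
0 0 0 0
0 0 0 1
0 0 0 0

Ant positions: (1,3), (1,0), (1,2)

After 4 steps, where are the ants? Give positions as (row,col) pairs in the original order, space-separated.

Step 1: ant0:(1,3)->N->(0,3) | ant1:(1,0)->N->(0,0) | ant2:(1,2)->N->(0,2)
  grid max=2 at (0,2)
Step 2: ant0:(0,3)->W->(0,2) | ant1:(0,0)->E->(0,1) | ant2:(0,2)->E->(0,3)
  grid max=3 at (0,2)
Step 3: ant0:(0,2)->E->(0,3) | ant1:(0,1)->E->(0,2) | ant2:(0,3)->W->(0,2)
  grid max=6 at (0,2)
Step 4: ant0:(0,3)->W->(0,2) | ant1:(0,2)->E->(0,3) | ant2:(0,2)->E->(0,3)
  grid max=7 at (0,2)

(0,2) (0,3) (0,3)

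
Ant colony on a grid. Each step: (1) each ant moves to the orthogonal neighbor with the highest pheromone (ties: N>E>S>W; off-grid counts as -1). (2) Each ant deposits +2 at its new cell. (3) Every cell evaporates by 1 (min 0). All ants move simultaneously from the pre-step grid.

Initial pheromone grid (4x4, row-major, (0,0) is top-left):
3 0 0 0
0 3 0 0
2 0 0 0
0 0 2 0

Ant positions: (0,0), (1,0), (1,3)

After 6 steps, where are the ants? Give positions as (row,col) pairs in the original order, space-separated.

Step 1: ant0:(0,0)->E->(0,1) | ant1:(1,0)->N->(0,0) | ant2:(1,3)->N->(0,3)
  grid max=4 at (0,0)
Step 2: ant0:(0,1)->W->(0,0) | ant1:(0,0)->E->(0,1) | ant2:(0,3)->S->(1,3)
  grid max=5 at (0,0)
Step 3: ant0:(0,0)->E->(0,1) | ant1:(0,1)->W->(0,0) | ant2:(1,3)->N->(0,3)
  grid max=6 at (0,0)
Step 4: ant0:(0,1)->W->(0,0) | ant1:(0,0)->E->(0,1) | ant2:(0,3)->S->(1,3)
  grid max=7 at (0,0)
Step 5: ant0:(0,0)->E->(0,1) | ant1:(0,1)->W->(0,0) | ant2:(1,3)->N->(0,3)
  grid max=8 at (0,0)
Step 6: ant0:(0,1)->W->(0,0) | ant1:(0,0)->E->(0,1) | ant2:(0,3)->S->(1,3)
  grid max=9 at (0,0)

(0,0) (0,1) (1,3)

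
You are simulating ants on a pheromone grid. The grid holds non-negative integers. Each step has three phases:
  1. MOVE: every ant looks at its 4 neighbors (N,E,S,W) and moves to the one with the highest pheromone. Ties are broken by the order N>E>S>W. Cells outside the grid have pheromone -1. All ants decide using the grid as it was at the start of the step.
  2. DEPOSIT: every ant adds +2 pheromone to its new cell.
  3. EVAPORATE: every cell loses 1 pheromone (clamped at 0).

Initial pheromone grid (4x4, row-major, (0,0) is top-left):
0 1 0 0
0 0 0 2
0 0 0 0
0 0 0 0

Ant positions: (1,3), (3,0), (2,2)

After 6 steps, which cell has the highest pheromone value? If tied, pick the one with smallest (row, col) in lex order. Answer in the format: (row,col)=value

Answer: (1,3)=8

Derivation:
Step 1: ant0:(1,3)->N->(0,3) | ant1:(3,0)->N->(2,0) | ant2:(2,2)->N->(1,2)
  grid max=1 at (0,3)
Step 2: ant0:(0,3)->S->(1,3) | ant1:(2,0)->N->(1,0) | ant2:(1,2)->E->(1,3)
  grid max=4 at (1,3)
Step 3: ant0:(1,3)->N->(0,3) | ant1:(1,0)->N->(0,0) | ant2:(1,3)->N->(0,3)
  grid max=3 at (0,3)
Step 4: ant0:(0,3)->S->(1,3) | ant1:(0,0)->E->(0,1) | ant2:(0,3)->S->(1,3)
  grid max=6 at (1,3)
Step 5: ant0:(1,3)->N->(0,3) | ant1:(0,1)->E->(0,2) | ant2:(1,3)->N->(0,3)
  grid max=5 at (0,3)
Step 6: ant0:(0,3)->S->(1,3) | ant1:(0,2)->E->(0,3) | ant2:(0,3)->S->(1,3)
  grid max=8 at (1,3)
Final grid:
  0 0 0 6
  0 0 0 8
  0 0 0 0
  0 0 0 0
Max pheromone 8 at (1,3)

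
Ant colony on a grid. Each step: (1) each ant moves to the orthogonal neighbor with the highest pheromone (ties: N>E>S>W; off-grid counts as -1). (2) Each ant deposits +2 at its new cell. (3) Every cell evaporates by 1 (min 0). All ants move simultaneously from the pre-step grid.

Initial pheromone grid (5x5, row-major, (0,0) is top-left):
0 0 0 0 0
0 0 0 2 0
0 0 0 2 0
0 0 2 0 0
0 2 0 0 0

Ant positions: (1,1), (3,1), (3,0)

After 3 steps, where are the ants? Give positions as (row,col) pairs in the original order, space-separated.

Step 1: ant0:(1,1)->N->(0,1) | ant1:(3,1)->E->(3,2) | ant2:(3,0)->N->(2,0)
  grid max=3 at (3,2)
Step 2: ant0:(0,1)->E->(0,2) | ant1:(3,2)->N->(2,2) | ant2:(2,0)->N->(1,0)
  grid max=2 at (3,2)
Step 3: ant0:(0,2)->E->(0,3) | ant1:(2,2)->S->(3,2) | ant2:(1,0)->N->(0,0)
  grid max=3 at (3,2)

(0,3) (3,2) (0,0)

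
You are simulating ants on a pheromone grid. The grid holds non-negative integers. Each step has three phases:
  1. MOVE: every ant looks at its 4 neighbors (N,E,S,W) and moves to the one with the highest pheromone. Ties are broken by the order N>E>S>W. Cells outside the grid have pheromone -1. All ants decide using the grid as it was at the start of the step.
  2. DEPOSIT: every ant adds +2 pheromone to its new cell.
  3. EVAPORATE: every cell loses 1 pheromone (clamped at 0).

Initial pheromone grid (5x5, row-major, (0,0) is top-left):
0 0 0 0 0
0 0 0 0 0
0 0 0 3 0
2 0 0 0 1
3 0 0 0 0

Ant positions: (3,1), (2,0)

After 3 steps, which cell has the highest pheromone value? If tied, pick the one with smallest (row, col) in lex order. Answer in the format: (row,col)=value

Answer: (3,0)=7

Derivation:
Step 1: ant0:(3,1)->W->(3,0) | ant1:(2,0)->S->(3,0)
  grid max=5 at (3,0)
Step 2: ant0:(3,0)->S->(4,0) | ant1:(3,0)->S->(4,0)
  grid max=5 at (4,0)
Step 3: ant0:(4,0)->N->(3,0) | ant1:(4,0)->N->(3,0)
  grid max=7 at (3,0)
Final grid:
  0 0 0 0 0
  0 0 0 0 0
  0 0 0 0 0
  7 0 0 0 0
  4 0 0 0 0
Max pheromone 7 at (3,0)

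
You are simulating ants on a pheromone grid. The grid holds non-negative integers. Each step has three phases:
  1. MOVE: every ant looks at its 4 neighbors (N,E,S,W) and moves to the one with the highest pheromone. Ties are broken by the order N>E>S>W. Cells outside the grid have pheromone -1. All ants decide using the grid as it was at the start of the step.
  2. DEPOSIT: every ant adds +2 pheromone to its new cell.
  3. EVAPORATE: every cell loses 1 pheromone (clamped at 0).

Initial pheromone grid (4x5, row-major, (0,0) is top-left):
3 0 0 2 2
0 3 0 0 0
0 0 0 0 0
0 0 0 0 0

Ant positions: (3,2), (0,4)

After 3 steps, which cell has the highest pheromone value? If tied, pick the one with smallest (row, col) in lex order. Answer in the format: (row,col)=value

Step 1: ant0:(3,2)->N->(2,2) | ant1:(0,4)->W->(0,3)
  grid max=3 at (0,3)
Step 2: ant0:(2,2)->N->(1,2) | ant1:(0,3)->E->(0,4)
  grid max=2 at (0,3)
Step 3: ant0:(1,2)->W->(1,1) | ant1:(0,4)->W->(0,3)
  grid max=3 at (0,3)
Final grid:
  0 0 0 3 1
  0 2 0 0 0
  0 0 0 0 0
  0 0 0 0 0
Max pheromone 3 at (0,3)

Answer: (0,3)=3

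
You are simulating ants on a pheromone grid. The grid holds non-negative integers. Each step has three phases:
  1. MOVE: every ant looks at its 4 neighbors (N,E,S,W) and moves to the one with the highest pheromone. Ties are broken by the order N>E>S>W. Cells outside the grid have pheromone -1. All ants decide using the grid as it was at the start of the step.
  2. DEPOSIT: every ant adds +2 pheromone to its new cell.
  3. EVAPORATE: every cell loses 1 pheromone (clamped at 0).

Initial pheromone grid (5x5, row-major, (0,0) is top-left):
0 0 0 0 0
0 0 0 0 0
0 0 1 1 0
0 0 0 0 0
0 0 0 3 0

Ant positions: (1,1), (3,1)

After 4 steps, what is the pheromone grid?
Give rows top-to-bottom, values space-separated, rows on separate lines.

After step 1: ants at (0,1),(2,1)
  0 1 0 0 0
  0 0 0 0 0
  0 1 0 0 0
  0 0 0 0 0
  0 0 0 2 0
After step 2: ants at (0,2),(1,1)
  0 0 1 0 0
  0 1 0 0 0
  0 0 0 0 0
  0 0 0 0 0
  0 0 0 1 0
After step 3: ants at (0,3),(0,1)
  0 1 0 1 0
  0 0 0 0 0
  0 0 0 0 0
  0 0 0 0 0
  0 0 0 0 0
After step 4: ants at (0,4),(0,2)
  0 0 1 0 1
  0 0 0 0 0
  0 0 0 0 0
  0 0 0 0 0
  0 0 0 0 0

0 0 1 0 1
0 0 0 0 0
0 0 0 0 0
0 0 0 0 0
0 0 0 0 0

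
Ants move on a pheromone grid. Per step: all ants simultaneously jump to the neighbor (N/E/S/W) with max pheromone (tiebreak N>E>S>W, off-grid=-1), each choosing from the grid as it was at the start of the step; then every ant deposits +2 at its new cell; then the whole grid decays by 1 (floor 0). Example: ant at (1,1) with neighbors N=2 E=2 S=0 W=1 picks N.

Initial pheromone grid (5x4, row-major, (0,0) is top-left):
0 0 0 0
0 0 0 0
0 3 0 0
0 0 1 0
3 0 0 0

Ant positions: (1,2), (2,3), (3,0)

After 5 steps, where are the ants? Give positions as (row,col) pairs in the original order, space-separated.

Step 1: ant0:(1,2)->N->(0,2) | ant1:(2,3)->N->(1,3) | ant2:(3,0)->S->(4,0)
  grid max=4 at (4,0)
Step 2: ant0:(0,2)->E->(0,3) | ant1:(1,3)->N->(0,3) | ant2:(4,0)->N->(3,0)
  grid max=3 at (0,3)
Step 3: ant0:(0,3)->S->(1,3) | ant1:(0,3)->S->(1,3) | ant2:(3,0)->S->(4,0)
  grid max=4 at (4,0)
Step 4: ant0:(1,3)->N->(0,3) | ant1:(1,3)->N->(0,3) | ant2:(4,0)->N->(3,0)
  grid max=5 at (0,3)
Step 5: ant0:(0,3)->S->(1,3) | ant1:(0,3)->S->(1,3) | ant2:(3,0)->S->(4,0)
  grid max=5 at (1,3)

(1,3) (1,3) (4,0)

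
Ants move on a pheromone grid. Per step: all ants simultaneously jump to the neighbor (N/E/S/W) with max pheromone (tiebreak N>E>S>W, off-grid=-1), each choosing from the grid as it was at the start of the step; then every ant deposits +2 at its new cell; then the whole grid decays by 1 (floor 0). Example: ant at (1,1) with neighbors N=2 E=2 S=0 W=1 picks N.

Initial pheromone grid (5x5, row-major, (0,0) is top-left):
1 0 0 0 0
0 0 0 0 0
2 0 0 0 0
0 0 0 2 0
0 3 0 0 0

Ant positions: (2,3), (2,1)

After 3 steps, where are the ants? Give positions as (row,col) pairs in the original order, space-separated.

Step 1: ant0:(2,3)->S->(3,3) | ant1:(2,1)->W->(2,0)
  grid max=3 at (2,0)
Step 2: ant0:(3,3)->N->(2,3) | ant1:(2,0)->N->(1,0)
  grid max=2 at (2,0)
Step 3: ant0:(2,3)->S->(3,3) | ant1:(1,0)->S->(2,0)
  grid max=3 at (2,0)

(3,3) (2,0)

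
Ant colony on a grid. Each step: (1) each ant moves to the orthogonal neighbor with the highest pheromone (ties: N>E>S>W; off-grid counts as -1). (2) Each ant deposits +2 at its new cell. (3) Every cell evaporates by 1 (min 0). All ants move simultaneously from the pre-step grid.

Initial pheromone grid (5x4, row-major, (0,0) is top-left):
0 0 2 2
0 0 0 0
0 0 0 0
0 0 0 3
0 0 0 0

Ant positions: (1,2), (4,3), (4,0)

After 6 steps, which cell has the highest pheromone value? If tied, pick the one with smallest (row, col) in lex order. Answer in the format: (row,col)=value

Step 1: ant0:(1,2)->N->(0,2) | ant1:(4,3)->N->(3,3) | ant2:(4,0)->N->(3,0)
  grid max=4 at (3,3)
Step 2: ant0:(0,2)->E->(0,3) | ant1:(3,3)->N->(2,3) | ant2:(3,0)->N->(2,0)
  grid max=3 at (3,3)
Step 3: ant0:(0,3)->W->(0,2) | ant1:(2,3)->S->(3,3) | ant2:(2,0)->N->(1,0)
  grid max=4 at (3,3)
Step 4: ant0:(0,2)->E->(0,3) | ant1:(3,3)->N->(2,3) | ant2:(1,0)->N->(0,0)
  grid max=3 at (3,3)
Step 5: ant0:(0,3)->W->(0,2) | ant1:(2,3)->S->(3,3) | ant2:(0,0)->E->(0,1)
  grid max=4 at (3,3)
Step 6: ant0:(0,2)->E->(0,3) | ant1:(3,3)->N->(2,3) | ant2:(0,1)->E->(0,2)
  grid max=4 at (0,2)
Final grid:
  0 0 4 2
  0 0 0 0
  0 0 0 1
  0 0 0 3
  0 0 0 0
Max pheromone 4 at (0,2)

Answer: (0,2)=4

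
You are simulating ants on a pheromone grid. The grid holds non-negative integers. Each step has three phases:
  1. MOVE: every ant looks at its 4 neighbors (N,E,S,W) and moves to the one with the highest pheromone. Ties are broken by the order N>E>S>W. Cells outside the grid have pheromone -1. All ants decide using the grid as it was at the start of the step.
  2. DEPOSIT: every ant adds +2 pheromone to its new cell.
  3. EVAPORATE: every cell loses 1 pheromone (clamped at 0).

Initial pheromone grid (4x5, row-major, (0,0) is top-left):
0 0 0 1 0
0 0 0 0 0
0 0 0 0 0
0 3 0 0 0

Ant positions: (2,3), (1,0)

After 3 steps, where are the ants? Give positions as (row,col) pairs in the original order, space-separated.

Step 1: ant0:(2,3)->N->(1,3) | ant1:(1,0)->N->(0,0)
  grid max=2 at (3,1)
Step 2: ant0:(1,3)->N->(0,3) | ant1:(0,0)->E->(0,1)
  grid max=1 at (0,1)
Step 3: ant0:(0,3)->E->(0,4) | ant1:(0,1)->E->(0,2)
  grid max=1 at (0,2)

(0,4) (0,2)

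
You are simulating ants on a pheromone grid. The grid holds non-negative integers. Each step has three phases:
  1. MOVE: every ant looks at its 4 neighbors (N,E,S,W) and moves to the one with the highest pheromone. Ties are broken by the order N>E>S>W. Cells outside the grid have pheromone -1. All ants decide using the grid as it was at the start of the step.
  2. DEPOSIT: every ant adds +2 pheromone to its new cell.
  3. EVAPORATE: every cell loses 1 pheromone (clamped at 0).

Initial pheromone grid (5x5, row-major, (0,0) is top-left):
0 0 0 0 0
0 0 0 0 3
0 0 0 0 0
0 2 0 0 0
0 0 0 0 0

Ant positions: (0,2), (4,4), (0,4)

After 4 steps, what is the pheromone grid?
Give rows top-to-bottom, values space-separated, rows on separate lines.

After step 1: ants at (0,3),(3,4),(1,4)
  0 0 0 1 0
  0 0 0 0 4
  0 0 0 0 0
  0 1 0 0 1
  0 0 0 0 0
After step 2: ants at (0,4),(2,4),(0,4)
  0 0 0 0 3
  0 0 0 0 3
  0 0 0 0 1
  0 0 0 0 0
  0 0 0 0 0
After step 3: ants at (1,4),(1,4),(1,4)
  0 0 0 0 2
  0 0 0 0 8
  0 0 0 0 0
  0 0 0 0 0
  0 0 0 0 0
After step 4: ants at (0,4),(0,4),(0,4)
  0 0 0 0 7
  0 0 0 0 7
  0 0 0 0 0
  0 0 0 0 0
  0 0 0 0 0

0 0 0 0 7
0 0 0 0 7
0 0 0 0 0
0 0 0 0 0
0 0 0 0 0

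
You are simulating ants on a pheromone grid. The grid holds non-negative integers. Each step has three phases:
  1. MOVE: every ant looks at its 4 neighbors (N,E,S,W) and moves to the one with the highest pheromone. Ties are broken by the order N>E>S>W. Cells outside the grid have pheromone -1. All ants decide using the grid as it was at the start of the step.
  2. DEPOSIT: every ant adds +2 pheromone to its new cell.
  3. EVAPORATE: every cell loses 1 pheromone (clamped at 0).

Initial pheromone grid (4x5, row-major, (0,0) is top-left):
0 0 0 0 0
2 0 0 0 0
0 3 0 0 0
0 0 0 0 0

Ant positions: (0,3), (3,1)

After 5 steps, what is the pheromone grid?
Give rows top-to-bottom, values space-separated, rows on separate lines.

After step 1: ants at (0,4),(2,1)
  0 0 0 0 1
  1 0 0 0 0
  0 4 0 0 0
  0 0 0 0 0
After step 2: ants at (1,4),(1,1)
  0 0 0 0 0
  0 1 0 0 1
  0 3 0 0 0
  0 0 0 0 0
After step 3: ants at (0,4),(2,1)
  0 0 0 0 1
  0 0 0 0 0
  0 4 0 0 0
  0 0 0 0 0
After step 4: ants at (1,4),(1,1)
  0 0 0 0 0
  0 1 0 0 1
  0 3 0 0 0
  0 0 0 0 0
After step 5: ants at (0,4),(2,1)
  0 0 0 0 1
  0 0 0 0 0
  0 4 0 0 0
  0 0 0 0 0

0 0 0 0 1
0 0 0 0 0
0 4 0 0 0
0 0 0 0 0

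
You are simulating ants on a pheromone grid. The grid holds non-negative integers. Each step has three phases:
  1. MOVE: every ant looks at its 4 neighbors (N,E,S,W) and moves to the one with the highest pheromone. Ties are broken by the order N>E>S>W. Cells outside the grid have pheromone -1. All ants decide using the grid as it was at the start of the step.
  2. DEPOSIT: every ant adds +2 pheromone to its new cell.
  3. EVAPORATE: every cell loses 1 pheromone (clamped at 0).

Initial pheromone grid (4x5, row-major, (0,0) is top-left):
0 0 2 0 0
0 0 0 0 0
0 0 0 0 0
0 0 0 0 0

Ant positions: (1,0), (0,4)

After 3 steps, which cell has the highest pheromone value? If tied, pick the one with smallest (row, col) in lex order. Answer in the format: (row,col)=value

Answer: (0,2)=1

Derivation:
Step 1: ant0:(1,0)->N->(0,0) | ant1:(0,4)->S->(1,4)
  grid max=1 at (0,0)
Step 2: ant0:(0,0)->E->(0,1) | ant1:(1,4)->N->(0,4)
  grid max=1 at (0,1)
Step 3: ant0:(0,1)->E->(0,2) | ant1:(0,4)->S->(1,4)
  grid max=1 at (0,2)
Final grid:
  0 0 1 0 0
  0 0 0 0 1
  0 0 0 0 0
  0 0 0 0 0
Max pheromone 1 at (0,2)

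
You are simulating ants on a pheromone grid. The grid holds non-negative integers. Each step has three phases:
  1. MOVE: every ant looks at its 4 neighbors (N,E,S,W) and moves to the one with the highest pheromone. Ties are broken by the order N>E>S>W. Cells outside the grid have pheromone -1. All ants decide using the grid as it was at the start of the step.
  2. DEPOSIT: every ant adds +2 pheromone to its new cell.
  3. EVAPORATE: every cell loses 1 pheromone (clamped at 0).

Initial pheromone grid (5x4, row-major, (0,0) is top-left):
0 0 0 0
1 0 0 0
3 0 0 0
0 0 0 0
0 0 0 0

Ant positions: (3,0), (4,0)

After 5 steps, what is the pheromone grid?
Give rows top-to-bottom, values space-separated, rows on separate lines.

After step 1: ants at (2,0),(3,0)
  0 0 0 0
  0 0 0 0
  4 0 0 0
  1 0 0 0
  0 0 0 0
After step 2: ants at (3,0),(2,0)
  0 0 0 0
  0 0 0 0
  5 0 0 0
  2 0 0 0
  0 0 0 0
After step 3: ants at (2,0),(3,0)
  0 0 0 0
  0 0 0 0
  6 0 0 0
  3 0 0 0
  0 0 0 0
After step 4: ants at (3,0),(2,0)
  0 0 0 0
  0 0 0 0
  7 0 0 0
  4 0 0 0
  0 0 0 0
After step 5: ants at (2,0),(3,0)
  0 0 0 0
  0 0 0 0
  8 0 0 0
  5 0 0 0
  0 0 0 0

0 0 0 0
0 0 0 0
8 0 0 0
5 0 0 0
0 0 0 0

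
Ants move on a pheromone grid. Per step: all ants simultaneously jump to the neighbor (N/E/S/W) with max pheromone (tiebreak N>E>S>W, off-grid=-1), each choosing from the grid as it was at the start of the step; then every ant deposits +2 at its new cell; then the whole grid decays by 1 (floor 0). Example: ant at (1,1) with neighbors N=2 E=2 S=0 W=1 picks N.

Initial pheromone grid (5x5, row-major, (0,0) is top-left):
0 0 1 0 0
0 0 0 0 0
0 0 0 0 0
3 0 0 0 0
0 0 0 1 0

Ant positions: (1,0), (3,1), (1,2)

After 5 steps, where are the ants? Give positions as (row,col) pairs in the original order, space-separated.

Step 1: ant0:(1,0)->N->(0,0) | ant1:(3,1)->W->(3,0) | ant2:(1,2)->N->(0,2)
  grid max=4 at (3,0)
Step 2: ant0:(0,0)->E->(0,1) | ant1:(3,0)->N->(2,0) | ant2:(0,2)->E->(0,3)
  grid max=3 at (3,0)
Step 3: ant0:(0,1)->E->(0,2) | ant1:(2,0)->S->(3,0) | ant2:(0,3)->W->(0,2)
  grid max=4 at (0,2)
Step 4: ant0:(0,2)->E->(0,3) | ant1:(3,0)->N->(2,0) | ant2:(0,2)->E->(0,3)
  grid max=3 at (0,2)
Step 5: ant0:(0,3)->W->(0,2) | ant1:(2,0)->S->(3,0) | ant2:(0,3)->W->(0,2)
  grid max=6 at (0,2)

(0,2) (3,0) (0,2)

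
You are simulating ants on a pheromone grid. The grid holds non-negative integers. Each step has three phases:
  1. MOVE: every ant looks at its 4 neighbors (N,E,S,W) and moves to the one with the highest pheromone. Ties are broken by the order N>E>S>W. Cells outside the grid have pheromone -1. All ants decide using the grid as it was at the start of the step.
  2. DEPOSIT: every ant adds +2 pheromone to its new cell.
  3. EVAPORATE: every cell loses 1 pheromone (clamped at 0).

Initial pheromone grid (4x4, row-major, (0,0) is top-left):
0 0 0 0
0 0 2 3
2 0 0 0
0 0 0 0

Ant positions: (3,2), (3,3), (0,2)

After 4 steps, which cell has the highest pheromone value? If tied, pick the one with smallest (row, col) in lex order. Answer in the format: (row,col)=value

Answer: (1,3)=9

Derivation:
Step 1: ant0:(3,2)->N->(2,2) | ant1:(3,3)->N->(2,3) | ant2:(0,2)->S->(1,2)
  grid max=3 at (1,2)
Step 2: ant0:(2,2)->N->(1,2) | ant1:(2,3)->N->(1,3) | ant2:(1,2)->E->(1,3)
  grid max=5 at (1,3)
Step 3: ant0:(1,2)->E->(1,3) | ant1:(1,3)->W->(1,2) | ant2:(1,3)->W->(1,2)
  grid max=7 at (1,2)
Step 4: ant0:(1,3)->W->(1,2) | ant1:(1,2)->E->(1,3) | ant2:(1,2)->E->(1,3)
  grid max=9 at (1,3)
Final grid:
  0 0 0 0
  0 0 8 9
  0 0 0 0
  0 0 0 0
Max pheromone 9 at (1,3)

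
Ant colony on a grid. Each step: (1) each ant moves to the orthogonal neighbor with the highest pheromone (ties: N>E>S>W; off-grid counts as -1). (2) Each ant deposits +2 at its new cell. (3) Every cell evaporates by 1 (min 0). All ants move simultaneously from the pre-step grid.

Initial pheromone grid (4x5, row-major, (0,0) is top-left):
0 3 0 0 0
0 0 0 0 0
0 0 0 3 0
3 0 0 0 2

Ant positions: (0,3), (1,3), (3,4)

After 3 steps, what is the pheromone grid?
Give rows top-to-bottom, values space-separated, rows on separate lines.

After step 1: ants at (0,4),(2,3),(2,4)
  0 2 0 0 1
  0 0 0 0 0
  0 0 0 4 1
  2 0 0 0 1
After step 2: ants at (1,4),(2,4),(2,3)
  0 1 0 0 0
  0 0 0 0 1
  0 0 0 5 2
  1 0 0 0 0
After step 3: ants at (2,4),(2,3),(2,4)
  0 0 0 0 0
  0 0 0 0 0
  0 0 0 6 5
  0 0 0 0 0

0 0 0 0 0
0 0 0 0 0
0 0 0 6 5
0 0 0 0 0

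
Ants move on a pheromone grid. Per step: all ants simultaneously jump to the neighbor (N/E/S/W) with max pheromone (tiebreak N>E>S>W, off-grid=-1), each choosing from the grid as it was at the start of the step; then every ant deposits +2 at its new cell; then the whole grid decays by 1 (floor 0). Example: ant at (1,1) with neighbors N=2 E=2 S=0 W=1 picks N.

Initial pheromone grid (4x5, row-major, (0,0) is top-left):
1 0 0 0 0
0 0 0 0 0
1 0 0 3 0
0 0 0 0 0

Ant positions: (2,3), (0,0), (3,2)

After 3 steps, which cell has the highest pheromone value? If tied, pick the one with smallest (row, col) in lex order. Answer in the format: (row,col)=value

Step 1: ant0:(2,3)->N->(1,3) | ant1:(0,0)->E->(0,1) | ant2:(3,2)->N->(2,2)
  grid max=2 at (2,3)
Step 2: ant0:(1,3)->S->(2,3) | ant1:(0,1)->E->(0,2) | ant2:(2,2)->E->(2,3)
  grid max=5 at (2,3)
Step 3: ant0:(2,3)->N->(1,3) | ant1:(0,2)->E->(0,3) | ant2:(2,3)->N->(1,3)
  grid max=4 at (2,3)
Final grid:
  0 0 0 1 0
  0 0 0 3 0
  0 0 0 4 0
  0 0 0 0 0
Max pheromone 4 at (2,3)

Answer: (2,3)=4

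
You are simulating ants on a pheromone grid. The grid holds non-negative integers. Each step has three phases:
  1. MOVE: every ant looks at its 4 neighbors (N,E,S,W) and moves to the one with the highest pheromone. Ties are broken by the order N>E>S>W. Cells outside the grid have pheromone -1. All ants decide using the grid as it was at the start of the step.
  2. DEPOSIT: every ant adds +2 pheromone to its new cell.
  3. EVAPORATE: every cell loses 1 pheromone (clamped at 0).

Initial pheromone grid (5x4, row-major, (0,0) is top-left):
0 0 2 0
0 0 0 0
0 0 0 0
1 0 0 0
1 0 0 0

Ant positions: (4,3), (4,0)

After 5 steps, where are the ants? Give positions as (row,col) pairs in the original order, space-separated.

Step 1: ant0:(4,3)->N->(3,3) | ant1:(4,0)->N->(3,0)
  grid max=2 at (3,0)
Step 2: ant0:(3,3)->N->(2,3) | ant1:(3,0)->N->(2,0)
  grid max=1 at (2,0)
Step 3: ant0:(2,3)->N->(1,3) | ant1:(2,0)->S->(3,0)
  grid max=2 at (3,0)
Step 4: ant0:(1,3)->N->(0,3) | ant1:(3,0)->N->(2,0)
  grid max=1 at (0,3)
Step 5: ant0:(0,3)->S->(1,3) | ant1:(2,0)->S->(3,0)
  grid max=2 at (3,0)

(1,3) (3,0)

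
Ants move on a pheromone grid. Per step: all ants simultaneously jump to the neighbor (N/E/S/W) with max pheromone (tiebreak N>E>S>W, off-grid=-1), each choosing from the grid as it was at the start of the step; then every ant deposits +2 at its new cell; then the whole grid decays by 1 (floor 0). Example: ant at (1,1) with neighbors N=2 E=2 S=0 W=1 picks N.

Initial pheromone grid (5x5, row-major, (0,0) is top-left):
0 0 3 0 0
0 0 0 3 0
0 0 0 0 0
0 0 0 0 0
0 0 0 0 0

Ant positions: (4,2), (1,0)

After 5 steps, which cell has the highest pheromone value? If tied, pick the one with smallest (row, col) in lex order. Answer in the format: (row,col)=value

Step 1: ant0:(4,2)->N->(3,2) | ant1:(1,0)->N->(0,0)
  grid max=2 at (0,2)
Step 2: ant0:(3,2)->N->(2,2) | ant1:(0,0)->E->(0,1)
  grid max=1 at (0,1)
Step 3: ant0:(2,2)->N->(1,2) | ant1:(0,1)->E->(0,2)
  grid max=2 at (0,2)
Step 4: ant0:(1,2)->N->(0,2) | ant1:(0,2)->S->(1,2)
  grid max=3 at (0,2)
Step 5: ant0:(0,2)->S->(1,2) | ant1:(1,2)->N->(0,2)
  grid max=4 at (0,2)
Final grid:
  0 0 4 0 0
  0 0 3 0 0
  0 0 0 0 0
  0 0 0 0 0
  0 0 0 0 0
Max pheromone 4 at (0,2)

Answer: (0,2)=4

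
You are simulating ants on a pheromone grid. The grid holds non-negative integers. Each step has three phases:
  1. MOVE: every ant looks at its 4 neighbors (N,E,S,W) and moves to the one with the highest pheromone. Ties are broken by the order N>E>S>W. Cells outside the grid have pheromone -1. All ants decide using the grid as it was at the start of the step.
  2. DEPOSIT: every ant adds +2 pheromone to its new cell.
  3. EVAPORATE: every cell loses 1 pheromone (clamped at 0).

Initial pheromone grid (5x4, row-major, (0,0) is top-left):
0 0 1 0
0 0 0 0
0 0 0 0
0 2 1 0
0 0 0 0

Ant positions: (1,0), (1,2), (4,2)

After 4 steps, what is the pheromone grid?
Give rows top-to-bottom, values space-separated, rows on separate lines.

After step 1: ants at (0,0),(0,2),(3,2)
  1 0 2 0
  0 0 0 0
  0 0 0 0
  0 1 2 0
  0 0 0 0
After step 2: ants at (0,1),(0,3),(3,1)
  0 1 1 1
  0 0 0 0
  0 0 0 0
  0 2 1 0
  0 0 0 0
After step 3: ants at (0,2),(0,2),(3,2)
  0 0 4 0
  0 0 0 0
  0 0 0 0
  0 1 2 0
  0 0 0 0
After step 4: ants at (0,3),(0,3),(3,1)
  0 0 3 3
  0 0 0 0
  0 0 0 0
  0 2 1 0
  0 0 0 0

0 0 3 3
0 0 0 0
0 0 0 0
0 2 1 0
0 0 0 0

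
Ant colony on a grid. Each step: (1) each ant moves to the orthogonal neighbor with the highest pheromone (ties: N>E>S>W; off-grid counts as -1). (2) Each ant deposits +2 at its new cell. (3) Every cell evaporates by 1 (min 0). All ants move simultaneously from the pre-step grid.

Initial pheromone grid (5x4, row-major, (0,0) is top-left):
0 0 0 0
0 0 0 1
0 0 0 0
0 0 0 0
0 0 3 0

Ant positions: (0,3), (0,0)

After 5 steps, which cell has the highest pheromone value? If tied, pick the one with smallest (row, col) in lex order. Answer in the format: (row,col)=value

Answer: (0,3)=4

Derivation:
Step 1: ant0:(0,3)->S->(1,3) | ant1:(0,0)->E->(0,1)
  grid max=2 at (1,3)
Step 2: ant0:(1,3)->N->(0,3) | ant1:(0,1)->E->(0,2)
  grid max=1 at (0,2)
Step 3: ant0:(0,3)->S->(1,3) | ant1:(0,2)->E->(0,3)
  grid max=2 at (0,3)
Step 4: ant0:(1,3)->N->(0,3) | ant1:(0,3)->S->(1,3)
  grid max=3 at (0,3)
Step 5: ant0:(0,3)->S->(1,3) | ant1:(1,3)->N->(0,3)
  grid max=4 at (0,3)
Final grid:
  0 0 0 4
  0 0 0 4
  0 0 0 0
  0 0 0 0
  0 0 0 0
Max pheromone 4 at (0,3)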